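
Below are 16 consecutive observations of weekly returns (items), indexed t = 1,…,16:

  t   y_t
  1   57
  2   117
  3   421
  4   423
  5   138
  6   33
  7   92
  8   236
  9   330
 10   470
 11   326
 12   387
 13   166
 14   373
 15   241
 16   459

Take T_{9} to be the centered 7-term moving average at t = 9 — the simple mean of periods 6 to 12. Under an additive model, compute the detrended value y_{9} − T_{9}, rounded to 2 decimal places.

62.29

Trend T_9 = (33 + 92 + 236 + 330 + 470 + 326 + 387) / 7 = 1874/7 = 267.7143
Detrended value: 330 − 267.7143 = 62.29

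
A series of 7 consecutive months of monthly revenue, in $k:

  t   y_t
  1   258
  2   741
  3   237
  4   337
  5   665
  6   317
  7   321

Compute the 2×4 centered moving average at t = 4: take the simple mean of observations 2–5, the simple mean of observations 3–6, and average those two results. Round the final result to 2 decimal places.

Sum over 2–5: 741 + 237 + 337 + 665 = 1980
Sum over 3–6: 237 + 337 + 665 + 317 = 1556
CMA at t=4 = (1980 + 1556) / (2·4) = 3536 / 8 = 442.00

442.00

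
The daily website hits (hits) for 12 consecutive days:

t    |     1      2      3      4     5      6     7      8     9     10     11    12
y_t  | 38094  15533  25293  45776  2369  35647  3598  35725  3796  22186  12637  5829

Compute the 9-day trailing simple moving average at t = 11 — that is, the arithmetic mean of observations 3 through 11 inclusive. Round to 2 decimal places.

20780.78

Sum of periods 3–11: 25293 + 45776 + 2369 + 35647 + 3598 + 35725 + 3796 + 22186 + 12637 = 187027
Divide by 9: 187027 / 9 = 20780.78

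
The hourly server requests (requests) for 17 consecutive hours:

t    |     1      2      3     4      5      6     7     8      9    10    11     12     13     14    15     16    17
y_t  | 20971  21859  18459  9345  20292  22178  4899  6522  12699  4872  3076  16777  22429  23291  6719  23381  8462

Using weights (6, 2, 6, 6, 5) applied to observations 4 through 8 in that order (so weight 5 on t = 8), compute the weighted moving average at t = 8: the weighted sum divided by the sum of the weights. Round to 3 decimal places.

11669.040

Weighted sum: 6·9345 + 2·20292 + 6·22178 + 6·4899 + 5·6522 = 56070 + 40584 + 133068 + 29394 + 32610 = 291726
Weight total: 6 + 2 + 6 + 6 + 5 = 25
WMA = 291726 / 25 = 11669.040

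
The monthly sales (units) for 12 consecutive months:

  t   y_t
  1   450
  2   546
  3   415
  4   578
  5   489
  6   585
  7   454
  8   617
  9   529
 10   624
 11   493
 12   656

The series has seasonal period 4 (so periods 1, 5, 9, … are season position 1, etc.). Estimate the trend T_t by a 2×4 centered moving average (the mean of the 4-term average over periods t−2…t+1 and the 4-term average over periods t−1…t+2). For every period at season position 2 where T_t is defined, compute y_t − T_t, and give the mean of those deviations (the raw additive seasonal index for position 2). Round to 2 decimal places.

53.50

Season position 2 occurs at t = 6, 10 (where T_t is defined).
t=6: T_6 = 531.3750; y_6 − T_6 = 585 − 531.3750 = 53.6250
t=10: T_10 = 570.6250; y_10 − T_10 = 624 − 570.6250 = 53.3750
Mean deviation: (53.6250 + 53.3750) / 2 = 53.50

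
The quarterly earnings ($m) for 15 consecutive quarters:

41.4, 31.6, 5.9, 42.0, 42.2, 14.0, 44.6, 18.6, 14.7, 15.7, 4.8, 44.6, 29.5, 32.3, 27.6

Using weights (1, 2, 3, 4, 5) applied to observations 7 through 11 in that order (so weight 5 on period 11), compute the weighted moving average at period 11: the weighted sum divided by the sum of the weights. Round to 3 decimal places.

Weighted sum: 1·44.6 + 2·18.6 + 3·14.7 + 4·15.7 + 5·4.8 = 44.6 + 37.2 + 44.1 + 62.8 + 24.0 = 212.7
Weight total: 1 + 2 + 3 + 4 + 5 = 15
WMA = 212.7 / 15 = 14.180

14.180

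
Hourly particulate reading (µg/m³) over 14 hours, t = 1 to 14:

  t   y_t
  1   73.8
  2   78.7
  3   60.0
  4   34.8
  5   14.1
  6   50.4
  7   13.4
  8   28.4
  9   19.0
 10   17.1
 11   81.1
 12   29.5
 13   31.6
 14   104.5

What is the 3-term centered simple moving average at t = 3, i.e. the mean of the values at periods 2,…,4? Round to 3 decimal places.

57.833

Sum of periods 2–4: 78.7 + 60.0 + 34.8 = 173.5
Divide by 3: 173.5 / 3 = 57.833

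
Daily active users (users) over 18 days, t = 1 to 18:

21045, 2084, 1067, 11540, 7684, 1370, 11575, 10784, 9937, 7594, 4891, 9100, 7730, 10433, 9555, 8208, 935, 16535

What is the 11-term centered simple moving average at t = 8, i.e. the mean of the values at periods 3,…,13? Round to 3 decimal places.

Sum of periods 3–13: 1067 + 11540 + 7684 + 1370 + 11575 + 10784 + 9937 + 7594 + 4891 + 9100 + 7730 = 83272
Divide by 11: 83272 / 11 = 7570.182

7570.182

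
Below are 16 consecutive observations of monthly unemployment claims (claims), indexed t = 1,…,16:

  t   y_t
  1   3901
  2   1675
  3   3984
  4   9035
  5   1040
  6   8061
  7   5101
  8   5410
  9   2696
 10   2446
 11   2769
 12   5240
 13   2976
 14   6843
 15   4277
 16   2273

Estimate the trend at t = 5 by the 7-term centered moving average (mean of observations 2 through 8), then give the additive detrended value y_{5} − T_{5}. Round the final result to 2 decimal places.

-3860.86

Trend T_5 = (1675 + 3984 + 9035 + 1040 + 8061 + 5101 + 5410) / 7 = 34306/7 = 4900.8571
Detrended value: 1040 − 4900.8571 = -3860.86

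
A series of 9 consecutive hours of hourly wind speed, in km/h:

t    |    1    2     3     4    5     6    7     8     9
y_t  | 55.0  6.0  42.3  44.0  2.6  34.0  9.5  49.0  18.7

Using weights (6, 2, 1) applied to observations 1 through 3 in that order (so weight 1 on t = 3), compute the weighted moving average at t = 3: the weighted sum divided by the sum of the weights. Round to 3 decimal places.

Weighted sum: 6·55.0 + 2·6.0 + 1·42.3 = 330.0 + 12.0 + 42.3 = 384.3
Weight total: 6 + 2 + 1 = 9
WMA = 384.3 / 9 = 42.700

42.700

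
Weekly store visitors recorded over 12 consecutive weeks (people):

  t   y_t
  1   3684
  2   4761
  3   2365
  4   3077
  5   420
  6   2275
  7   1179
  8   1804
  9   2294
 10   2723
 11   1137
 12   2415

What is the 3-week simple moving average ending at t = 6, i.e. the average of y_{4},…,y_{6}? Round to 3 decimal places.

1924.000

Sum of periods 4–6: 3077 + 420 + 2275 = 5772
Divide by 3: 5772 / 3 = 1924.000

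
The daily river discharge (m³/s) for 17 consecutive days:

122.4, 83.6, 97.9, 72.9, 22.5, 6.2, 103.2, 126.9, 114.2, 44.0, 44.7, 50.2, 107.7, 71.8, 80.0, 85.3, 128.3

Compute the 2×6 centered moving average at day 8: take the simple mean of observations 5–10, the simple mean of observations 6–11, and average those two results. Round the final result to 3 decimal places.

Sum over 5–10: 22.5 + 6.2 + 103.2 + 126.9 + 114.2 + 44.0 = 417.0
Sum over 6–11: 6.2 + 103.2 + 126.9 + 114.2 + 44.0 + 44.7 = 439.2
CMA at t=8 = (417.0 + 439.2) / (2·6) = 856.2 / 12 = 71.350

71.350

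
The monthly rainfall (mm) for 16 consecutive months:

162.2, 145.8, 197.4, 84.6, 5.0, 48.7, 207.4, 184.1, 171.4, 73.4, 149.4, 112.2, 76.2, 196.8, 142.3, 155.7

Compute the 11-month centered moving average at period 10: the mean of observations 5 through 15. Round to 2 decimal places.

124.26

Sum of periods 5–15: 5.0 + 48.7 + 207.4 + 184.1 + 171.4 + 73.4 + 149.4 + 112.2 + 76.2 + 196.8 + 142.3 = 1366.9
Divide by 11: 1366.9 / 11 = 124.26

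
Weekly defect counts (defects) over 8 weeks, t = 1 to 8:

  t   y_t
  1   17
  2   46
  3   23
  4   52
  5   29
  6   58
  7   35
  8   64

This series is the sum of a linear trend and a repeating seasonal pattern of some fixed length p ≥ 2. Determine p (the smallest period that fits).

2

First differences y_{t+1} − y_t: 29, -23, 29, -23, 29, -23, …
The difference pattern repeats every 2 terms and not for any smaller step, so p = 2.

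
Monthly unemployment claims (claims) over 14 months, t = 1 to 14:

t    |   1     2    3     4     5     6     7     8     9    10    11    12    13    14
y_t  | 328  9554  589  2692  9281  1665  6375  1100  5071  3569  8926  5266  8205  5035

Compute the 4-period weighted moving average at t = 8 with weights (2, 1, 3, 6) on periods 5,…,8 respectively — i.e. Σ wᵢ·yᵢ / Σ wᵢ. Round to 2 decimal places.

3829.33

Weighted sum: 2·9281 + 1·1665 + 3·6375 + 6·1100 = 18562 + 1665 + 19125 + 6600 = 45952
Weight total: 2 + 1 + 3 + 6 = 12
WMA = 45952 / 12 = 3829.33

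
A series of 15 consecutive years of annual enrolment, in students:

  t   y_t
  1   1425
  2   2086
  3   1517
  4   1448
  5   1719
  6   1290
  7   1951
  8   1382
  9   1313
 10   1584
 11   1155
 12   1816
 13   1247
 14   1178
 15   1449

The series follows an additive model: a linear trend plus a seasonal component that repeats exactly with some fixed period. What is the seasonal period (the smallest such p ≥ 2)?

5

First differences y_{t+1} − y_t: 661, -569, -69, 271, -429, 661, -569, -69, 271, -429, 661, -569, …
The difference pattern repeats every 5 terms and not for any smaller step, so p = 5.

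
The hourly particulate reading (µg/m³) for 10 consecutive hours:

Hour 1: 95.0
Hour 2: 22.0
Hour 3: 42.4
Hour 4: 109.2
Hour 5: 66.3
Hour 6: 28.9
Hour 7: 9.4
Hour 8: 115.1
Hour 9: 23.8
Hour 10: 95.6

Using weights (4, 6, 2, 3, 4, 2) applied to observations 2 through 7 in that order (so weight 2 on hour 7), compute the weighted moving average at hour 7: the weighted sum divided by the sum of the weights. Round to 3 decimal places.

Weighted sum: 4·22.0 + 6·42.4 + 2·109.2 + 3·66.3 + 4·28.9 + 2·9.4 = 88.0 + 254.4 + 218.4 + 198.9 + 115.6 + 18.8 = 894.1
Weight total: 4 + 6 + 2 + 3 + 4 + 2 = 21
WMA = 894.1 / 21 = 42.576

42.576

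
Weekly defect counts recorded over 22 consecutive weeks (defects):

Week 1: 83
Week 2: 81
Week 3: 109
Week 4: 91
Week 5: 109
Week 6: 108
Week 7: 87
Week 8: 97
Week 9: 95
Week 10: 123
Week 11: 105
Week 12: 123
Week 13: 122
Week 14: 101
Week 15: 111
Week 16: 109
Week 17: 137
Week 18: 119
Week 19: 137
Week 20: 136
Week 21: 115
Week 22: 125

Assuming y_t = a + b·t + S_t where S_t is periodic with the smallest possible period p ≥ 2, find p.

7

First differences y_{t+1} − y_t: -2, 28, -18, 18, -1, -21, 10, -2, 28, -18, 18, -1, -21, 10, -2, 28, …
The difference pattern repeats every 7 terms and not for any smaller step, so p = 7.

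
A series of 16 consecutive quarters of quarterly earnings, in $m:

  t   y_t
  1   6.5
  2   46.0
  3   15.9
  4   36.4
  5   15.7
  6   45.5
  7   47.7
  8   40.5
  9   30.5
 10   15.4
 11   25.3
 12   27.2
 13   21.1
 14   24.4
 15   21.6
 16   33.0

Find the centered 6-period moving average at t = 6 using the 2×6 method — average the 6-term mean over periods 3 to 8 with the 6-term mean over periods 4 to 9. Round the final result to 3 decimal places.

34.833

Sum over 3–8: 15.9 + 36.4 + 15.7 + 45.5 + 47.7 + 40.5 = 201.7
Sum over 4–9: 36.4 + 15.7 + 45.5 + 47.7 + 40.5 + 30.5 = 216.3
CMA at t=6 = (201.7 + 216.3) / (2·6) = 418.0 / 12 = 34.833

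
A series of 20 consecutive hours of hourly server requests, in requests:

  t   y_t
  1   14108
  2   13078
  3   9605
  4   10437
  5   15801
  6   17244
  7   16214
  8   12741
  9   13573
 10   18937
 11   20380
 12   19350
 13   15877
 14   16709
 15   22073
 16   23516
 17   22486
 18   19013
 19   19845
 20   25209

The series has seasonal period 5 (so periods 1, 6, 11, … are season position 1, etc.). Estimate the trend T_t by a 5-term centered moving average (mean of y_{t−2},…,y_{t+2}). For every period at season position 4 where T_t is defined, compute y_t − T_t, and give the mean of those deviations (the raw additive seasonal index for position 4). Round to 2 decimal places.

Season position 4 occurs at t = 4, 9, 14 (where T_t is defined).
t=4: T_4 = 13233.0000; y_4 − T_4 = 10437 − 13233.0000 = -2796.0000
t=9: T_9 = 16369.0000; y_9 − T_9 = 13573 − 16369.0000 = -2796.0000
t=14: T_14 = 19505.0000; y_14 − T_14 = 16709 − 19505.0000 = -2796.0000
Mean deviation: (-2796.0000 + -2796.0000 + -2796.0000) / 3 = -2796.00

-2796.00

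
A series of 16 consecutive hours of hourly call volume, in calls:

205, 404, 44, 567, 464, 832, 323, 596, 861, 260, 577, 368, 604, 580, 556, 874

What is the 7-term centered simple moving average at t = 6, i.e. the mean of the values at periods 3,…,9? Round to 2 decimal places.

Sum of periods 3–9: 44 + 567 + 464 + 832 + 323 + 596 + 861 = 3687
Divide by 7: 3687 / 7 = 526.71

526.71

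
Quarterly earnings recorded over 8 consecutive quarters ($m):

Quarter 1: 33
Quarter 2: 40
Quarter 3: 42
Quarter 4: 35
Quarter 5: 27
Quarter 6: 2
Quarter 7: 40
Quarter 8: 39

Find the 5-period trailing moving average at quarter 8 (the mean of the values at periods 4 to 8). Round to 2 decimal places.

Sum of periods 4–8: 35 + 27 + 2 + 40 + 39 = 143
Divide by 5: 143 / 5 = 28.60

28.60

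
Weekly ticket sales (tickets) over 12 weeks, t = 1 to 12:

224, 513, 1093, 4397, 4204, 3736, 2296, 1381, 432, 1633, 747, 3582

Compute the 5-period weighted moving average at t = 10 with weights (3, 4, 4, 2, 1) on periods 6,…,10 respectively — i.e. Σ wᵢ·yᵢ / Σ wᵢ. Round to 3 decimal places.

Weighted sum: 3·3736 + 4·2296 + 4·1381 + 2·432 + 1·1633 = 11208 + 9184 + 5524 + 864 + 1633 = 28413
Weight total: 3 + 4 + 4 + 2 + 1 = 14
WMA = 28413 / 14 = 2029.500

2029.500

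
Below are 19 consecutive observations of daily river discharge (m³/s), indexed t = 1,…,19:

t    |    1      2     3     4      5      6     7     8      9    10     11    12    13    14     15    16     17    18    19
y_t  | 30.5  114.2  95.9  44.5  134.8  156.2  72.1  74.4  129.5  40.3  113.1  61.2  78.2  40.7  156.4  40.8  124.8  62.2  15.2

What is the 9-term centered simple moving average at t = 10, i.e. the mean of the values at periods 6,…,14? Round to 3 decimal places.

85.078

Sum of periods 6–14: 156.2 + 72.1 + 74.4 + 129.5 + 40.3 + 113.1 + 61.2 + 78.2 + 40.7 = 765.7
Divide by 9: 765.7 / 9 = 85.078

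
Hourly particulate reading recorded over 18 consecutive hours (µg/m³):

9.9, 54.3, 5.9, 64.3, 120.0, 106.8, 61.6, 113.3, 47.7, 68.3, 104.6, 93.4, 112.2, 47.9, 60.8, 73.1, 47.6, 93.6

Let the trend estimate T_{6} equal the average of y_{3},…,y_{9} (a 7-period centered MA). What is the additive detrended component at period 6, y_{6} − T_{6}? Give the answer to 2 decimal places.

32.57

Trend T_6 = (5.9 + 64.3 + 120.0 + 106.8 + 61.6 + 113.3 + 47.7) / 7 = 519.6/7 = 74.2286
Detrended value: 106.8 − 74.2286 = 32.57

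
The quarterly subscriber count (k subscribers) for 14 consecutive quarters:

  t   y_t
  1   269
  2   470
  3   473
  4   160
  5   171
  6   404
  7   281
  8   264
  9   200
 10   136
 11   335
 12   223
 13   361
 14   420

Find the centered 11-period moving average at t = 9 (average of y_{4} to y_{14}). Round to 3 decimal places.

Sum of periods 4–14: 160 + 171 + 404 + 281 + 264 + 200 + 136 + 335 + 223 + 361 + 420 = 2955
Divide by 11: 2955 / 11 = 268.636

268.636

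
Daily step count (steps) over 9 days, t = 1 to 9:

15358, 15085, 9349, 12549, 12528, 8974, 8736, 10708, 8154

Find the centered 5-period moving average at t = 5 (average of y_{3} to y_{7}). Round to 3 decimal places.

Sum of periods 3–7: 9349 + 12549 + 12528 + 8974 + 8736 = 52136
Divide by 5: 52136 / 5 = 10427.200

10427.200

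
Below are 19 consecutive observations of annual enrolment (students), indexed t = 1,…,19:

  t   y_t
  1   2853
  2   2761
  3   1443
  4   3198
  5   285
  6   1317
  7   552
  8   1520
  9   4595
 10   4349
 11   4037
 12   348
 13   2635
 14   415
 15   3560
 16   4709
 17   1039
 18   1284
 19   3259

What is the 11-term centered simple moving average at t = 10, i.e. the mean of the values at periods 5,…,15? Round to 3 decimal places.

Sum of periods 5–15: 285 + 1317 + 552 + 1520 + 4595 + 4349 + 4037 + 348 + 2635 + 415 + 3560 = 23613
Divide by 11: 23613 / 11 = 2146.636

2146.636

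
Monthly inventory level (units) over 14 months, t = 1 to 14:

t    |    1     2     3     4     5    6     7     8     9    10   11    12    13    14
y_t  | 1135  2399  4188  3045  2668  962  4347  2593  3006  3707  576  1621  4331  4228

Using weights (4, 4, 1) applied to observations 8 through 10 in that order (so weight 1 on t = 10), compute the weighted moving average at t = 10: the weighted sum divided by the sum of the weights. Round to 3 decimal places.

2900.333

Weighted sum: 4·2593 + 4·3006 + 1·3707 = 10372 + 12024 + 3707 = 26103
Weight total: 4 + 4 + 1 = 9
WMA = 26103 / 9 = 2900.333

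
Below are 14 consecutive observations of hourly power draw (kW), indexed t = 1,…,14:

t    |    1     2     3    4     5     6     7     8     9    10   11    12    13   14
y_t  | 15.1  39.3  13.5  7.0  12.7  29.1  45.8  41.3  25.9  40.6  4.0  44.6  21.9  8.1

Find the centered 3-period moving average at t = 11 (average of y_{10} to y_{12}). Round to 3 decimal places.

Sum of periods 10–12: 40.6 + 4.0 + 44.6 = 89.2
Divide by 3: 89.2 / 3 = 29.733

29.733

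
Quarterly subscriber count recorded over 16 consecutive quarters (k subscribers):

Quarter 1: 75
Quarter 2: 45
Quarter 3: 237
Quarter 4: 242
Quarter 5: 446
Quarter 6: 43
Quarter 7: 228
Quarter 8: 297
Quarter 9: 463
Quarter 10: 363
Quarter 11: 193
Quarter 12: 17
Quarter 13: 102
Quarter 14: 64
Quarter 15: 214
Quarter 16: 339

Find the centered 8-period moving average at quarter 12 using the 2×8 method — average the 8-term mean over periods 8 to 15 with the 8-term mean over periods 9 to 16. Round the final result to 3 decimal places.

216.750

Sum over 8–15: 297 + 463 + 363 + 193 + 17 + 102 + 64 + 214 = 1713
Sum over 9–16: 463 + 363 + 193 + 17 + 102 + 64 + 214 + 339 = 1755
CMA at t=12 = (1713 + 1755) / (2·8) = 3468 / 16 = 216.750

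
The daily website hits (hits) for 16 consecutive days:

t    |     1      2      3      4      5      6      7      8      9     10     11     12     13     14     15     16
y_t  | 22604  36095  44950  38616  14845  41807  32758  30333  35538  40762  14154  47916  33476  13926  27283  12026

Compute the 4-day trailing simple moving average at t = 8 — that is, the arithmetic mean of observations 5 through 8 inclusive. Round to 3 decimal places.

Sum of periods 5–8: 14845 + 41807 + 32758 + 30333 = 119743
Divide by 4: 119743 / 4 = 29935.750

29935.750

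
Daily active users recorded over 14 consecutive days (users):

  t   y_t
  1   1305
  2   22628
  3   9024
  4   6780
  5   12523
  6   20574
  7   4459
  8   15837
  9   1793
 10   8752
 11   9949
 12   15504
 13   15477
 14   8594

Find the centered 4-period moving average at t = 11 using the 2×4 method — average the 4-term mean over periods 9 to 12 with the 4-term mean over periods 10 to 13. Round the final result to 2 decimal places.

10710.00

Sum over 9–12: 1793 + 8752 + 9949 + 15504 = 35998
Sum over 10–13: 8752 + 9949 + 15504 + 15477 = 49682
CMA at t=11 = (35998 + 49682) / (2·4) = 85680 / 8 = 10710.00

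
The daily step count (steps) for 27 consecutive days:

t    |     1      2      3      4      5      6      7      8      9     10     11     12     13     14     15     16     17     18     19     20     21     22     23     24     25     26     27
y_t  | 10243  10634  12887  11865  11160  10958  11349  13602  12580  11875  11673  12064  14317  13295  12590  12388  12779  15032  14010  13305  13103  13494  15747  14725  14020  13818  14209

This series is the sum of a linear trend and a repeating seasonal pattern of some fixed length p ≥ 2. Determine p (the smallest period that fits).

5

First differences y_{t+1} − y_t: 391, 2253, -1022, -705, -202, 391, 2253, -1022, -705, -202, 391, 2253, …
The difference pattern repeats every 5 terms and not for any smaller step, so p = 5.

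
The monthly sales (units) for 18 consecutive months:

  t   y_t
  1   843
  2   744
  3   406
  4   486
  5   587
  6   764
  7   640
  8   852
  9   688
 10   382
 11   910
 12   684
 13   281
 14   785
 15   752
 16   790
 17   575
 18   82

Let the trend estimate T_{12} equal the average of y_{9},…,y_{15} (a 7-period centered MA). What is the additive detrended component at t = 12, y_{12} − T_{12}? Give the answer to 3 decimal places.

Trend T_12 = (688 + 382 + 910 + 684 + 281 + 785 + 752) / 7 = 4482/7 = 640.28571
Detrended value: 684 − 640.28571 = 43.714

43.714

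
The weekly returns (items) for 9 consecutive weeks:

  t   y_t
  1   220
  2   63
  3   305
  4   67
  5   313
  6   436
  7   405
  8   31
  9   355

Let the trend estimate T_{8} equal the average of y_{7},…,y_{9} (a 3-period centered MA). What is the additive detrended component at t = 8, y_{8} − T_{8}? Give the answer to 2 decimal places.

Trend T_8 = (405 + 31 + 355) / 3 = 791/3 = 263.6667
Detrended value: 31 − 263.6667 = -232.67

-232.67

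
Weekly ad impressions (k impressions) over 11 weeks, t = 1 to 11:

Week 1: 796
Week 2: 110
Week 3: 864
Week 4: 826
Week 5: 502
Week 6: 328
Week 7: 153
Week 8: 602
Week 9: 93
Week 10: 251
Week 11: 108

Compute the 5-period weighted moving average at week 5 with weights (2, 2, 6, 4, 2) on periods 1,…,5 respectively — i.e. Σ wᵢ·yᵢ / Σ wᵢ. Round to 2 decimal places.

Weighted sum: 2·796 + 2·110 + 6·864 + 4·826 + 2·502 = 1592 + 220 + 5184 + 3304 + 1004 = 11304
Weight total: 2 + 2 + 6 + 4 + 2 = 16
WMA = 11304 / 16 = 706.50

706.50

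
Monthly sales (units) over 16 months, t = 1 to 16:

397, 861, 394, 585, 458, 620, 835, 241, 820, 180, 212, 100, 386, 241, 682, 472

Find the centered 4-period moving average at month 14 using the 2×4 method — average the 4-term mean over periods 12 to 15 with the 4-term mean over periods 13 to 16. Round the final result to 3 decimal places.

Sum over 12–15: 100 + 386 + 241 + 682 = 1409
Sum over 13–16: 386 + 241 + 682 + 472 = 1781
CMA at t=14 = (1409 + 1781) / (2·4) = 3190 / 8 = 398.750

398.750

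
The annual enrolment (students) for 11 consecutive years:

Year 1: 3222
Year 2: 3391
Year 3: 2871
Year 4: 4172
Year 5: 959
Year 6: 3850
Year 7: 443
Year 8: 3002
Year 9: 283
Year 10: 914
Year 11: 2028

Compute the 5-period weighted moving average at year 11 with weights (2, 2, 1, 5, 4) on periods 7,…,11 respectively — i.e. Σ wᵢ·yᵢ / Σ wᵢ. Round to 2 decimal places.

Weighted sum: 2·443 + 2·3002 + 1·283 + 5·914 + 4·2028 = 886 + 6004 + 283 + 4570 + 8112 = 19855
Weight total: 2 + 2 + 1 + 5 + 4 = 14
WMA = 19855 / 14 = 1418.21

1418.21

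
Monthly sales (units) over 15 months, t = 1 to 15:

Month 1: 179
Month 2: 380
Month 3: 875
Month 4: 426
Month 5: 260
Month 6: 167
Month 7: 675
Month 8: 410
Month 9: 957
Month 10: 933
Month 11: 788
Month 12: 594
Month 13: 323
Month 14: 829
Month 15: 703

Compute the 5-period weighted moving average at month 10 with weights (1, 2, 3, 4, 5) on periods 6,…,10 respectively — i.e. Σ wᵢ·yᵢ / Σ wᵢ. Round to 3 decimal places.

Weighted sum: 1·167 + 2·675 + 3·410 + 4·957 + 5·933 = 167 + 1350 + 1230 + 3828 + 4665 = 11240
Weight total: 1 + 2 + 3 + 4 + 5 = 15
WMA = 11240 / 15 = 749.333

749.333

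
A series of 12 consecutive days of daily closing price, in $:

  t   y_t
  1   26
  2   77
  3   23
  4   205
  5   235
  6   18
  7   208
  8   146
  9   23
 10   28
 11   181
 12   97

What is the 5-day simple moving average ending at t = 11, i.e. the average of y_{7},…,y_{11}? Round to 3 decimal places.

Sum of periods 7–11: 208 + 146 + 23 + 28 + 181 = 586
Divide by 5: 586 / 5 = 117.200

117.200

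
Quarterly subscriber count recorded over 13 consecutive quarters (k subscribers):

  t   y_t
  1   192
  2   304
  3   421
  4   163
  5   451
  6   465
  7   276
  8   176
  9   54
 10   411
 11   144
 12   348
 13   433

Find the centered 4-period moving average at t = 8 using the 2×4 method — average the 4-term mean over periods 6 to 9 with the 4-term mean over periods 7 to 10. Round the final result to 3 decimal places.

236.000

Sum over 6–9: 465 + 276 + 176 + 54 = 971
Sum over 7–10: 276 + 176 + 54 + 411 = 917
CMA at t=8 = (971 + 917) / (2·4) = 1888 / 8 = 236.000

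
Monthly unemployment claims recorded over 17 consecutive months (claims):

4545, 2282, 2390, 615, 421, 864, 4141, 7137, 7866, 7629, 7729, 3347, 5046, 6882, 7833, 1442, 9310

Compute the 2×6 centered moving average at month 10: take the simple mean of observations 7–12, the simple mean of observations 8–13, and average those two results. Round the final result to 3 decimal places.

6383.583

Sum over 7–12: 4141 + 7137 + 7866 + 7629 + 7729 + 3347 = 37849
Sum over 8–13: 7137 + 7866 + 7629 + 7729 + 3347 + 5046 = 38754
CMA at t=10 = (37849 + 38754) / (2·6) = 76603 / 12 = 6383.583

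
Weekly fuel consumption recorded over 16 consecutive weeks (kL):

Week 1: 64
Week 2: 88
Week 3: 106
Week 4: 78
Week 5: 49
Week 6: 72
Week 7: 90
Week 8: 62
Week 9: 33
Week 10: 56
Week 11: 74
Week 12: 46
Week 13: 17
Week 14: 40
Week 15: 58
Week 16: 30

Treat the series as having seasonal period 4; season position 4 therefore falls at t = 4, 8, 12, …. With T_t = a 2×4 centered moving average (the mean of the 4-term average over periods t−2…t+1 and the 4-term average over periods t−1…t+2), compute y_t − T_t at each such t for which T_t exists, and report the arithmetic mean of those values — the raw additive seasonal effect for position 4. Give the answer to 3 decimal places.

-0.250

Season position 4 occurs at t = 4, 8, 12 (where T_t is defined).
t=4: T_4 = 78.25000; y_4 − T_4 = 78 − 78.25000 = -0.25000
t=8: T_8 = 62.25000; y_8 − T_8 = 62 − 62.25000 = -0.25000
t=12: T_12 = 46.25000; y_12 − T_12 = 46 − 46.25000 = -0.25000
Mean deviation: (-0.25000 + -0.25000 + -0.25000) / 3 = -0.250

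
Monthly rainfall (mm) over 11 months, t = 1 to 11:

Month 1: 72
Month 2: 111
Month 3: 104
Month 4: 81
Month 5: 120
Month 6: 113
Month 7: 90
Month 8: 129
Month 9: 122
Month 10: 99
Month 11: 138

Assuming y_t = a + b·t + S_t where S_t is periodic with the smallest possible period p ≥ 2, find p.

First differences y_{t+1} − y_t: 39, -7, -23, 39, -7, -23, 39, -7, …
The difference pattern repeats every 3 terms and not for any smaller step, so p = 3.

3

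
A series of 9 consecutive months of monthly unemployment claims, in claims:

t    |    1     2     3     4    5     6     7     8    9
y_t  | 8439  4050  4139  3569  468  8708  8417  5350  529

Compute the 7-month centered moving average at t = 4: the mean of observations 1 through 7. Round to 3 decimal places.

Sum of periods 1–7: 8439 + 4050 + 4139 + 3569 + 468 + 8708 + 8417 = 37790
Divide by 7: 37790 / 7 = 5398.571

5398.571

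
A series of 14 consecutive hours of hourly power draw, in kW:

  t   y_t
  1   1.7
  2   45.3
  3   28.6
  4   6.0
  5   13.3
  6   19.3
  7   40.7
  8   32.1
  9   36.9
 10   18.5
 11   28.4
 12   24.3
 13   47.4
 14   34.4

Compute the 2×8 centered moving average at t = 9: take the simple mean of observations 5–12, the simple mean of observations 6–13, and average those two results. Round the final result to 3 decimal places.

Sum over 5–12: 13.3 + 19.3 + 40.7 + 32.1 + 36.9 + 18.5 + 28.4 + 24.3 = 213.5
Sum over 6–13: 19.3 + 40.7 + 32.1 + 36.9 + 18.5 + 28.4 + 24.3 + 47.4 = 247.6
CMA at t=9 = (213.5 + 247.6) / (2·8) = 461.1 / 16 = 28.819

28.819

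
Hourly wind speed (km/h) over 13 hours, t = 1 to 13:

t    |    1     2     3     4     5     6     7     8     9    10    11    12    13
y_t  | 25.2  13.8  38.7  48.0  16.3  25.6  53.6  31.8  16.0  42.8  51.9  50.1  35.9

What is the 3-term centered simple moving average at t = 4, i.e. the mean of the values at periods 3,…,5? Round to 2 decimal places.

34.33

Sum of periods 3–5: 38.7 + 48.0 + 16.3 = 103.0
Divide by 3: 103.0 / 3 = 34.33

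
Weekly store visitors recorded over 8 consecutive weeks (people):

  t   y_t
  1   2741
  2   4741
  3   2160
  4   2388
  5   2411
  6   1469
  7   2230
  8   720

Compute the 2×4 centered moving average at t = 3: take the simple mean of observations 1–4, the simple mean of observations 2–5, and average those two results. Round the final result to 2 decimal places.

Sum over 1–4: 2741 + 4741 + 2160 + 2388 = 12030
Sum over 2–5: 4741 + 2160 + 2388 + 2411 = 11700
CMA at t=3 = (12030 + 11700) / (2·4) = 23730 / 8 = 2966.25

2966.25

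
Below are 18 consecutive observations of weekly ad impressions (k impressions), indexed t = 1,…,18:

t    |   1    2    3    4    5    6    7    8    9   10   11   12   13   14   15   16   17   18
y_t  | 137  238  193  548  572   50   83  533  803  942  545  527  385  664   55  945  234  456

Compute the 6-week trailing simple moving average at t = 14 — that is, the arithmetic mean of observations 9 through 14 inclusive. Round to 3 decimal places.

644.333

Sum of periods 9–14: 803 + 942 + 545 + 527 + 385 + 664 = 3866
Divide by 6: 3866 / 6 = 644.333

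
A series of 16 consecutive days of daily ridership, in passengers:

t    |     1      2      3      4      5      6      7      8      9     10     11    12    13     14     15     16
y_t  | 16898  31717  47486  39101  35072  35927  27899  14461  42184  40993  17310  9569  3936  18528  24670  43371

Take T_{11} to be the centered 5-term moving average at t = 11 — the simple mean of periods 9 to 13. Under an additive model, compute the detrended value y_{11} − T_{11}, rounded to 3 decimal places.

-5488.400

Trend T_11 = (42184 + 40993 + 17310 + 9569 + 3936) / 5 = 113992/5 = 22798.40000
Detrended value: 17310 − 22798.40000 = -5488.400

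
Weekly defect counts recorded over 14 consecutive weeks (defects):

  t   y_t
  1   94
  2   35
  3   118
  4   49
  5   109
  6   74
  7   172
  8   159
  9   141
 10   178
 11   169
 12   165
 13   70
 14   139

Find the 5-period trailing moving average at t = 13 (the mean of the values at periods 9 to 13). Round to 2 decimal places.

144.60

Sum of periods 9–13: 141 + 178 + 169 + 165 + 70 = 723
Divide by 5: 723 / 5 = 144.60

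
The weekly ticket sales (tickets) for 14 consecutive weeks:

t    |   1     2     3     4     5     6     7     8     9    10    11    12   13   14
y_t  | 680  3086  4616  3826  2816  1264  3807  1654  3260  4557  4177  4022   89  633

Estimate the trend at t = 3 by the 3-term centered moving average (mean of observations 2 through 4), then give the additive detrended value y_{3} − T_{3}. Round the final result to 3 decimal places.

773.333

Trend T_3 = (3086 + 4616 + 3826) / 3 = 11528/3 = 3842.66667
Detrended value: 4616 − 3842.66667 = 773.333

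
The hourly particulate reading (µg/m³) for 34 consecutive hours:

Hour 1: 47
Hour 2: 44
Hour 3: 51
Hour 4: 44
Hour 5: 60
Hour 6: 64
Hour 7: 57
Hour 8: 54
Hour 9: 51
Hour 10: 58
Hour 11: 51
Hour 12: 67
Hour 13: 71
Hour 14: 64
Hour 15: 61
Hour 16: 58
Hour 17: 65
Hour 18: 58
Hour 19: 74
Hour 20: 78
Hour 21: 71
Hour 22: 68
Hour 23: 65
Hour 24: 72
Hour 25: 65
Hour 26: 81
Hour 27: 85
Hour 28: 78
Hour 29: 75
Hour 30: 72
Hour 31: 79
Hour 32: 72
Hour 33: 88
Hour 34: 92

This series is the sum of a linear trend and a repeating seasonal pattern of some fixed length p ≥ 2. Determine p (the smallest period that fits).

7

First differences y_{t+1} − y_t: -3, 7, -7, 16, 4, -7, -3, -3, 7, -7, 16, 4, -7, -3, -3, 7, …
The difference pattern repeats every 7 terms and not for any smaller step, so p = 7.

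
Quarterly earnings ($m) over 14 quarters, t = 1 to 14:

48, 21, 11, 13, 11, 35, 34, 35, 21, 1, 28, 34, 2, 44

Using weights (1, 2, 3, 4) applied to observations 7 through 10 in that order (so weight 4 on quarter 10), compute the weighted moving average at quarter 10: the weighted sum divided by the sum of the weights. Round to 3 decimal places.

Weighted sum: 1·34 + 2·35 + 3·21 + 4·1 = 34 + 70 + 63 + 4 = 171
Weight total: 1 + 2 + 3 + 4 = 10
WMA = 171 / 10 = 17.100

17.100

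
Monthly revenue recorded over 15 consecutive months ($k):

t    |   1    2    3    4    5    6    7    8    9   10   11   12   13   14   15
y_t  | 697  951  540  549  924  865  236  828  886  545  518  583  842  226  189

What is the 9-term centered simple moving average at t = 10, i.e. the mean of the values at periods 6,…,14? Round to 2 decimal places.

Sum of periods 6–14: 865 + 236 + 828 + 886 + 545 + 518 + 583 + 842 + 226 = 5529
Divide by 9: 5529 / 9 = 614.33

614.33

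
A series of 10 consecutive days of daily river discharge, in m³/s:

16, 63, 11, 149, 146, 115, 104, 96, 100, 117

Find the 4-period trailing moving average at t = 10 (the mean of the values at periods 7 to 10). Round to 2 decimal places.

104.25

Sum of periods 7–10: 104 + 96 + 100 + 117 = 417
Divide by 4: 417 / 4 = 104.25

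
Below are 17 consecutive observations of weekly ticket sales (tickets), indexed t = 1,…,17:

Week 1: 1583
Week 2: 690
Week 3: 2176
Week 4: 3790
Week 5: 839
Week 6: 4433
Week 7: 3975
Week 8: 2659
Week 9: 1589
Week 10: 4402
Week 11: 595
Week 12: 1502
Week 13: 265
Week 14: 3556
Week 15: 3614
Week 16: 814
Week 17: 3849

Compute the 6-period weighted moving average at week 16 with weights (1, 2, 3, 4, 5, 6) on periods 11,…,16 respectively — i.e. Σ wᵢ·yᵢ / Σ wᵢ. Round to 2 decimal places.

1979.62

Weighted sum: 1·595 + 2·1502 + 3·265 + 4·3556 + 5·3614 + 6·814 = 595 + 3004 + 795 + 14224 + 18070 + 4884 = 41572
Weight total: 1 + 2 + 3 + 4 + 5 + 6 = 21
WMA = 41572 / 21 = 1979.62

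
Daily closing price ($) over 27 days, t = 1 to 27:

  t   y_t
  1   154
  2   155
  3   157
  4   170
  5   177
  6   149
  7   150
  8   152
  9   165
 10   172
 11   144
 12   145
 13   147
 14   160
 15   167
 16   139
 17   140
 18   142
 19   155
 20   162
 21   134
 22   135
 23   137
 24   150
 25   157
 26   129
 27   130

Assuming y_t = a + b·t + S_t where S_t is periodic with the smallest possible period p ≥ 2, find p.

5

First differences y_{t+1} − y_t: 1, 2, 13, 7, -28, 1, 2, 13, 7, -28, 1, 2, …
The difference pattern repeats every 5 terms and not for any smaller step, so p = 5.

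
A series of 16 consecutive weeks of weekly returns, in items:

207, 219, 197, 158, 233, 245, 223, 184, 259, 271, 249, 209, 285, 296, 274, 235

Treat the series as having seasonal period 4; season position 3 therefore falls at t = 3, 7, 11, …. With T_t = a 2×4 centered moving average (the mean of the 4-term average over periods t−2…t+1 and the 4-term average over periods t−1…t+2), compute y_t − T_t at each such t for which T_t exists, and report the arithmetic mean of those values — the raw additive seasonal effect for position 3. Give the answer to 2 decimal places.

Season position 3 occurs at t = 3, 7, 11 (where T_t is defined).
t=3: T_3 = 198.5000; y_3 − T_3 = 197 − 198.5000 = -1.5000
t=7: T_7 = 224.5000; y_7 − T_7 = 223 − 224.5000 = -1.5000
t=11: T_11 = 250.2500; y_11 − T_11 = 249 − 250.2500 = -1.2500
Mean deviation: (-1.5000 + -1.5000 + -1.2500) / 3 = -1.42

-1.42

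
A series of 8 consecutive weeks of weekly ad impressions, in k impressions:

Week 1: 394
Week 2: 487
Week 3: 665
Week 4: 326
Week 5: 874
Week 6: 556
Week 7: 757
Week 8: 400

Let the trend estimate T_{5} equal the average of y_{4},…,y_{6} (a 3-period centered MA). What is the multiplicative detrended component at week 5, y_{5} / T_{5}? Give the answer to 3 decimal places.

Trend T_5 = (326 + 874 + 556) / 3 = 1756/3 = 585.33333
Ratio to trend: 874 / 585.33333 = 1.493

1.493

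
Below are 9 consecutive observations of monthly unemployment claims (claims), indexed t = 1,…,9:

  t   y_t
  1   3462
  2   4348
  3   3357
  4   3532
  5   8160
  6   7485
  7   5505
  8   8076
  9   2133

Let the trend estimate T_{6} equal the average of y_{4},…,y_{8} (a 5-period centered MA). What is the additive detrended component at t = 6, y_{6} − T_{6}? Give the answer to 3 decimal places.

933.400

Trend T_6 = (3532 + 8160 + 7485 + 5505 + 8076) / 5 = 32758/5 = 6551.60000
Detrended value: 7485 − 6551.60000 = 933.400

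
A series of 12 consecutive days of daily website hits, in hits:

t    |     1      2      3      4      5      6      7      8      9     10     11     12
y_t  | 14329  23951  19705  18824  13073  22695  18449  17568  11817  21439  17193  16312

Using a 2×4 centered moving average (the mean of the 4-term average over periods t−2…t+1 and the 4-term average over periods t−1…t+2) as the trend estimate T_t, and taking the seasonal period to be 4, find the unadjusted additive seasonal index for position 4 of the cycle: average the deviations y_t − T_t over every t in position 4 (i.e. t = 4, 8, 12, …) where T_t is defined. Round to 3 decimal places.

Season position 4 occurs at t = 4, 8 (where T_t is defined).
t=4: T_4 = 18731.25000; y_4 − T_4 = 18824 − 18731.25000 = 92.75000
t=8: T_8 = 17475.25000; y_8 − T_8 = 17568 − 17475.25000 = 92.75000
Mean deviation: (92.75000 + 92.75000) / 2 = 92.750

92.750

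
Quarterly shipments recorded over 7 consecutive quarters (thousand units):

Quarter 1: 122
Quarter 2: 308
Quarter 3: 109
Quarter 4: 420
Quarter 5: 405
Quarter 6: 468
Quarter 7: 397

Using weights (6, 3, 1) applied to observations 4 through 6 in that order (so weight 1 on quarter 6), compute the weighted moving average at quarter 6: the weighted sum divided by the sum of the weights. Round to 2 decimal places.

420.30

Weighted sum: 6·420 + 3·405 + 1·468 = 2520 + 1215 + 468 = 4203
Weight total: 6 + 3 + 1 = 10
WMA = 4203 / 10 = 420.30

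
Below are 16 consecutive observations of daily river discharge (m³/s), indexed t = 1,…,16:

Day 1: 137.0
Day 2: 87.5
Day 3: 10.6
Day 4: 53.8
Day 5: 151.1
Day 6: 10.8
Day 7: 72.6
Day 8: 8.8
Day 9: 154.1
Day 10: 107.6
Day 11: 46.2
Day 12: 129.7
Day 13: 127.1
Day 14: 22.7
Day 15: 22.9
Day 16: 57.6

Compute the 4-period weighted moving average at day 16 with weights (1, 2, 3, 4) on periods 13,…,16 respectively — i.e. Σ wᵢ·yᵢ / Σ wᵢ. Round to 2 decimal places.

Weighted sum: 1·127.1 + 2·22.7 + 3·22.9 + 4·57.6 = 127.1 + 45.4 + 68.7 + 230.4 = 471.6
Weight total: 1 + 2 + 3 + 4 = 10
WMA = 471.6 / 10 = 47.16

47.16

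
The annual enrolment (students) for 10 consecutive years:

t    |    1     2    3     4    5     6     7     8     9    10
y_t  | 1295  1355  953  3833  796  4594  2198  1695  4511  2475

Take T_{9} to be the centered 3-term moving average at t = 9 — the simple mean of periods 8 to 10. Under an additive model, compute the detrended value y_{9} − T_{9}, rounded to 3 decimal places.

Trend T_9 = (1695 + 4511 + 2475) / 3 = 8681/3 = 2893.66667
Detrended value: 4511 − 2893.66667 = 1617.333

1617.333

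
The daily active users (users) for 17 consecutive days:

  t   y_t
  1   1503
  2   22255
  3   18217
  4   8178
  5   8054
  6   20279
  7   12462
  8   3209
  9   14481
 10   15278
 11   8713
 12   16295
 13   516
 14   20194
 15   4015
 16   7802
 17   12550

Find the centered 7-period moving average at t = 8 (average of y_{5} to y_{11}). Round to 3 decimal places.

Sum of periods 5–11: 8054 + 20279 + 12462 + 3209 + 14481 + 15278 + 8713 = 82476
Divide by 7: 82476 / 7 = 11782.286

11782.286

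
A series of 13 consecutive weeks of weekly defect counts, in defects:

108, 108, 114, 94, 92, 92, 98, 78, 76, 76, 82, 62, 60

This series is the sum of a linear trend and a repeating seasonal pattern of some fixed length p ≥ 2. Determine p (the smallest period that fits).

First differences y_{t+1} − y_t: 0, 6, -20, -2, 0, 6, -20, -2, 0, 6, …
The difference pattern repeats every 4 terms and not for any smaller step, so p = 4.

4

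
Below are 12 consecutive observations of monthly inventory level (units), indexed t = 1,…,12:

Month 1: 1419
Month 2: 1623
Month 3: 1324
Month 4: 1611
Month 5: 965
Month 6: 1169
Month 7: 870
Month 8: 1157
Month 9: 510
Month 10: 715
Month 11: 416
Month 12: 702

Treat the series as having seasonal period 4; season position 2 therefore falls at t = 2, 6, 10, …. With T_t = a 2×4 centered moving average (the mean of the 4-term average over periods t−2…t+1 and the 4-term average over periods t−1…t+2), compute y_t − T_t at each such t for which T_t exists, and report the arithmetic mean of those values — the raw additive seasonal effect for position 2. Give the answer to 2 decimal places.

72.19

Season position 2 occurs at t = 6, 10 (where T_t is defined).
t=6: T_6 = 1097.0000; y_6 − T_6 = 1169 − 1097.0000 = 72.0000
t=10: T_10 = 642.6250; y_10 − T_10 = 715 − 642.6250 = 72.3750
Mean deviation: (72.0000 + 72.3750) / 2 = 72.19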